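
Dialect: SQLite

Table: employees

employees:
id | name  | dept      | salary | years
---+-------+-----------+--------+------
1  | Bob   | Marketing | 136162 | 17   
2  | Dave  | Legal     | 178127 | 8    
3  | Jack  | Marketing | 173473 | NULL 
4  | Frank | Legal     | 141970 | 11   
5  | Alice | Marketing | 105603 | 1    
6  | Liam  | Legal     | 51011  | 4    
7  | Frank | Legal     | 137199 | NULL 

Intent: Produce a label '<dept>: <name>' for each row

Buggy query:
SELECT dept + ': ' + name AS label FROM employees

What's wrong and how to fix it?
Bug: '+' is numeric addition; on text columns SQLite converts them to 0 instead of concatenating

Fix: Replace + with || to concatenate text

Corrected query:
SELECT dept || ': ' || name AS label FROM employees

Result:
label           
----------------
Marketing: Bob  
Legal: Dave     
Marketing: Jack 
Legal: Frank    
Marketing: Alice
Legal: Liam     
Legal: Frank    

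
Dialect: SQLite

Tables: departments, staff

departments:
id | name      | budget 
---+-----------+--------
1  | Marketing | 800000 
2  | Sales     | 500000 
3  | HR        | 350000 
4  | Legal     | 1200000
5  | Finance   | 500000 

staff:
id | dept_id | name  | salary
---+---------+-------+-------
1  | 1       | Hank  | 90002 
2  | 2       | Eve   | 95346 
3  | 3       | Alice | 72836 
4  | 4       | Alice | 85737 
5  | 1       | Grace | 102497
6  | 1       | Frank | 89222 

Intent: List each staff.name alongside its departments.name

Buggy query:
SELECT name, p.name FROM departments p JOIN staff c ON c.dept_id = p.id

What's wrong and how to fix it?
Bug: Both tables have a 'name' column; the unqualified reference is ambiguous

Fix: Prefix ambiguous columns with the table alias

Corrected query:
SELECT c.name, p.name FROM departments p JOIN staff c ON c.dept_id = p.id

Result:
name  | name     
------+----------
Hank  | Marketing
Eve   | Sales    
Alice | HR       
Alice | Legal    
Grace | Marketing
Frank | Marketing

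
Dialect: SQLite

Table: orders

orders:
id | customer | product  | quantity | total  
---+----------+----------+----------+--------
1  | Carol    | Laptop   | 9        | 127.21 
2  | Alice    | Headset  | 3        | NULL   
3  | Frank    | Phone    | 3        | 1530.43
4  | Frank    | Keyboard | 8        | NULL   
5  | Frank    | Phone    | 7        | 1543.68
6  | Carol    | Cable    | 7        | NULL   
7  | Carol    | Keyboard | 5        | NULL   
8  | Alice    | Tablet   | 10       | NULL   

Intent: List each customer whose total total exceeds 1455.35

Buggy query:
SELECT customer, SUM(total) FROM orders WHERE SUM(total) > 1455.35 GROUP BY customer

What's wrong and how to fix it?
Bug: SUM(total) is an aggregate, but WHERE filters rows before aggregation

Fix: Use HAVING (which filters groups after aggregation) instead of WHERE

Corrected query:
SELECT customer, SUM(total) FROM orders GROUP BY customer HAVING SUM(total) > 1455.35

Result:
customer | SUM(total)
---------+-----------
Frank    | 3074.11   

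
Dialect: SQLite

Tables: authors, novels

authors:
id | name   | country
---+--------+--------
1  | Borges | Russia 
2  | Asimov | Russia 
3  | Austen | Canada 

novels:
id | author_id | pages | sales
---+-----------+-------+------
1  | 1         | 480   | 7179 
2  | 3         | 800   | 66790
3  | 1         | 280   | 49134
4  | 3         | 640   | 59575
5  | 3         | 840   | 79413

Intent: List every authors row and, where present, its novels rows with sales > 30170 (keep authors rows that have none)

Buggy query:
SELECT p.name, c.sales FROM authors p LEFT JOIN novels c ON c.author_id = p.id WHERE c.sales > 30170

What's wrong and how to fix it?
Bug: Filtering c.sales in WHERE discards the NULL rows produced by LEFT JOIN, turning it into an inner join

Fix: Move the right-table condition into the ON clause so unmatched parents are kept

Corrected query:
SELECT p.name, c.sales FROM authors p LEFT JOIN novels c ON c.author_id = p.id AND c.sales > 30170

Result:
name   | sales
-------+------
Borges | 49134
Asimov | NULL 
Austen | 59575
Austen | 66790
Austen | 79413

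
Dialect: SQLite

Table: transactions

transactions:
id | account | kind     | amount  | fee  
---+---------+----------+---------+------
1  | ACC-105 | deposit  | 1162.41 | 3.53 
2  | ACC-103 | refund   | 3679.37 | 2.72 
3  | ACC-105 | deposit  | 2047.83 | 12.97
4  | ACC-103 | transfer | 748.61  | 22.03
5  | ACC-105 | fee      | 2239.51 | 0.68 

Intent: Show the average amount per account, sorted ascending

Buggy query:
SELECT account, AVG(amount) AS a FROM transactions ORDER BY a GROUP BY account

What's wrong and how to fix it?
Bug: ORDER BY appears before GROUP BY; SQL clause order requires GROUP BY first

Fix: Reorder: SELECT … FROM … GROUP BY … ORDER BY …

Corrected query:
SELECT account, AVG(amount) AS a FROM transactions GROUP BY account ORDER BY a

Result:
account | a          
--------+------------
ACC-105 | 1816.583333
ACC-103 | 2213.99    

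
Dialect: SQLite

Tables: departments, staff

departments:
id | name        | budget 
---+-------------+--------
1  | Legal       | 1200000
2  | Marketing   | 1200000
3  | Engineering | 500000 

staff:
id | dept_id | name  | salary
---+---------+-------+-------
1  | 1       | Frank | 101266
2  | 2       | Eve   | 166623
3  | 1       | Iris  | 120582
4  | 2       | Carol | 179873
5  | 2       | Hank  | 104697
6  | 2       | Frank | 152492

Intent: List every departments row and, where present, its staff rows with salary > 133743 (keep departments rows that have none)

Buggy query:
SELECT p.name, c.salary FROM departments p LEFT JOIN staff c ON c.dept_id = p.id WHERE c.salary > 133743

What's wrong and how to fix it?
Bug: A WHERE condition on the right-hand table after LEFT JOIN drops unmatched parents

Fix: Put 'c.salary > 133743' in the JOIN's ON clause instead of WHERE

Corrected query:
SELECT p.name, c.salary FROM departments p LEFT JOIN staff c ON c.dept_id = p.id AND c.salary > 133743

Result:
name        | salary
------------+-------
Legal       | NULL  
Marketing   | 152492
Marketing   | 166623
Marketing   | 179873
Engineering | NULL  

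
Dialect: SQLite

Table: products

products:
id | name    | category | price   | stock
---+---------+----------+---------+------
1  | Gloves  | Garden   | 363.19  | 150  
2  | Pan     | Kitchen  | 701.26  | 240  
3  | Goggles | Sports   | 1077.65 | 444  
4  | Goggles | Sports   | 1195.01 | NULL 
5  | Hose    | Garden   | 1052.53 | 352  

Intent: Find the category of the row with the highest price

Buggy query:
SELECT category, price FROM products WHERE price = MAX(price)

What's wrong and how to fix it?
Bug: WHERE is evaluated per row; an aggregate over the whole table isn't defined there

Fix: Wrap MAX in a scalar subquery so WHERE compares against a single value

Corrected query:
SELECT category, price FROM products WHERE price = (SELECT MAX(price) FROM products)

Result:
category | price  
---------+--------
Sports   | 1195.01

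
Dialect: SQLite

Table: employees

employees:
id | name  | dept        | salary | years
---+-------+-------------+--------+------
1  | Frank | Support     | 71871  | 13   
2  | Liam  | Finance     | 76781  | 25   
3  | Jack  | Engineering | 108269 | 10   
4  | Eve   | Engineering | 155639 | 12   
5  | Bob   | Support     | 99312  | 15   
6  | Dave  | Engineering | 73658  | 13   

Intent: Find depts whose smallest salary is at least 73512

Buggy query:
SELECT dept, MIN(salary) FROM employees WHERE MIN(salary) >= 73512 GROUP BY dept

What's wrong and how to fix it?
Bug: Aggregates like MIN are computed per group after WHERE runs

Fix: Replace WHERE with HAVING after the GROUP BY

Corrected query:
SELECT dept, MIN(salary) FROM employees GROUP BY dept HAVING MIN(salary) >= 73512

Result:
dept        | MIN(salary)
------------+------------
Engineering | 73658      
Finance     | 76781      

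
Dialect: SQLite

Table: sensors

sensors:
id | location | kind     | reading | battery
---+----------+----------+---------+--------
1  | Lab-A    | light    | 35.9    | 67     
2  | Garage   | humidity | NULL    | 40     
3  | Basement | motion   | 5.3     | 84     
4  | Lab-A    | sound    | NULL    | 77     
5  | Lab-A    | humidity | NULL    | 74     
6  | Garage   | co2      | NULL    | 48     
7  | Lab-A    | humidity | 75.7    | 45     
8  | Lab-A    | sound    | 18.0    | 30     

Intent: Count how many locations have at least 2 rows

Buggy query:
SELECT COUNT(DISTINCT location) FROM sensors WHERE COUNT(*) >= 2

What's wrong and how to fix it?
Bug: COUNT(*) cannot appear in WHERE; the per-group count doesn't exist yet

Fix: Group first with HAVING COUNT(*) >= 2, then COUNT the resulting groups

Corrected query:
SELECT COUNT(*) FROM (SELECT location FROM sensors GROUP BY location HAVING COUNT(*) >= 2)

Result:
COUNT(*)
--------
2       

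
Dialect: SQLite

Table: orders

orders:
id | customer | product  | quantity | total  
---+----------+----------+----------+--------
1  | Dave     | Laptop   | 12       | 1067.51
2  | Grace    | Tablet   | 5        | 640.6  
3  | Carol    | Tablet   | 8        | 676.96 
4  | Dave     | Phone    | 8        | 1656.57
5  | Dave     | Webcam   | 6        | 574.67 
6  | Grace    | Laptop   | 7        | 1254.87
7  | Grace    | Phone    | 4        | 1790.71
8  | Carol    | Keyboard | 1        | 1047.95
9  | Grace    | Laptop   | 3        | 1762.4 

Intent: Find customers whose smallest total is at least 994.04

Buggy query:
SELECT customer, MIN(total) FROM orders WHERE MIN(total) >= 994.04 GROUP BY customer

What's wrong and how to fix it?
Bug: MIN() in WHERE is a misuse of aggregate

Fix: Use HAVING for the per-group MIN condition

Corrected query:
SELECT customer, MIN(total) FROM orders GROUP BY customer HAVING MIN(total) >= 994.04

Result:
(no rows)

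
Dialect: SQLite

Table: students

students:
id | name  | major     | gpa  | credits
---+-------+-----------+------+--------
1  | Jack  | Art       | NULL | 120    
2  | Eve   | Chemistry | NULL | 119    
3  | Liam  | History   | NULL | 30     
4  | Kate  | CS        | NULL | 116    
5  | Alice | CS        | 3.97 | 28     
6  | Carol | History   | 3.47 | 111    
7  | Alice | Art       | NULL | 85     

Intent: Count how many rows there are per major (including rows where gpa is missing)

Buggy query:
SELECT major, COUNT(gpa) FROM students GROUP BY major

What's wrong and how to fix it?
Bug: COUNT(gpa) skips NULLs, so groups with missing gpa are undercounted

Fix: Use COUNT(*) to count all rows regardless of NULL

Corrected query:
SELECT major, COUNT(*) FROM students GROUP BY major

Result:
major     | COUNT(*)
----------+---------
Art       | 2       
CS        | 2       
Chemistry | 1       
History   | 2       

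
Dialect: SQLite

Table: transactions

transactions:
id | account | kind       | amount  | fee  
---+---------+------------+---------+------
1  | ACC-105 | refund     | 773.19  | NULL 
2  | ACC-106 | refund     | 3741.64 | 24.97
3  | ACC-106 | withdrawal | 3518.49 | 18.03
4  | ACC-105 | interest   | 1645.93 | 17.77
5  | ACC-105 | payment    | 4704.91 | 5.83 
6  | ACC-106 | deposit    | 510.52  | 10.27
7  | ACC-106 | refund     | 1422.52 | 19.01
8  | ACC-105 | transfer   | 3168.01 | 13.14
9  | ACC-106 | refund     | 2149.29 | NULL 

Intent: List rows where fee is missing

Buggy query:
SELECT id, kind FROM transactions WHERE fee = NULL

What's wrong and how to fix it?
Bug: '= NULL' is always unknown in SQL three-valued logic, so no rows match

Fix: Use IS NULL to test for NULL

Corrected query:
SELECT id, kind FROM transactions WHERE fee IS NULL

Result:
id | kind  
---+-------
1  | refund
9  | refund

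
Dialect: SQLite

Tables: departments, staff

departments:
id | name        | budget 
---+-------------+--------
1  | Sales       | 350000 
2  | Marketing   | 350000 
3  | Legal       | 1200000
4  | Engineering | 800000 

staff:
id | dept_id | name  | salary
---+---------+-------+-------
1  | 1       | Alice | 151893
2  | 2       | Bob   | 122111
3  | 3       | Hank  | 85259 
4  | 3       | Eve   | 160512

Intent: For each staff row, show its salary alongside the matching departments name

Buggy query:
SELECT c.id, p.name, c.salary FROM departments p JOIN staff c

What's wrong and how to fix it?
Bug: Missing join condition: each staff row is matched to all departments rows instead of just its own

Fix: Specify the join condition linking the foreign key to the parent id

Corrected query:
SELECT c.id, p.name, c.salary FROM departments p JOIN staff c ON c.dept_id = p.id

Result:
id | name      | salary
---+-----------+-------
1  | Sales     | 151893
2  | Marketing | 122111
3  | Legal     | 85259 
4  | Legal     | 160512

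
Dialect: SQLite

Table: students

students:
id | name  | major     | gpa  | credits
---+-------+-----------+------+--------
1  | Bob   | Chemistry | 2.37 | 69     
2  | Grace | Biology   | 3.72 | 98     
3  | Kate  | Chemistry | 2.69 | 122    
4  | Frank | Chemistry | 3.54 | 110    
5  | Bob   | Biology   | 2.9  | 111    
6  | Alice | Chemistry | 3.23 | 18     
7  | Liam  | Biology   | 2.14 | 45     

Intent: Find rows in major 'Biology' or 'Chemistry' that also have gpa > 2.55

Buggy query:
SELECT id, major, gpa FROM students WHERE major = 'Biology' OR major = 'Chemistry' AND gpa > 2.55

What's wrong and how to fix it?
Bug: Without parentheses, AND is evaluated before OR, so the gpa filter only applies to the 'Chemistry' branch

Fix: Add parentheses around the OR so the AND applies to both alternatives

Corrected query:
SELECT id, major, gpa FROM students WHERE (major = 'Biology' OR major = 'Chemistry') AND gpa > 2.55

Result:
id | major     | gpa 
---+-----------+-----
2  | Biology   | 3.72
3  | Chemistry | 2.69
4  | Chemistry | 3.54
5  | Biology   | 2.9 
6  | Chemistry | 3.23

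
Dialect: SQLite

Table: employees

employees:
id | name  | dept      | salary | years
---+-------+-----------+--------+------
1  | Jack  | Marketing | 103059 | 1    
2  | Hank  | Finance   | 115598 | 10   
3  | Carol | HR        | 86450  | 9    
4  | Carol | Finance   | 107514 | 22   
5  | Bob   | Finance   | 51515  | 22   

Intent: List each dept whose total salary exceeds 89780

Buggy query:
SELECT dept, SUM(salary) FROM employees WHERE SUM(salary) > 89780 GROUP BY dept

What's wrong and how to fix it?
Bug: WHERE runs before GROUP BY, so aggregates aren't available there

Fix: Use HAVING (which filters groups after aggregation) instead of WHERE

Corrected query:
SELECT dept, SUM(salary) FROM employees GROUP BY dept HAVING SUM(salary) > 89780

Result:
dept      | SUM(salary)
----------+------------
Finance   | 274627     
Marketing | 103059     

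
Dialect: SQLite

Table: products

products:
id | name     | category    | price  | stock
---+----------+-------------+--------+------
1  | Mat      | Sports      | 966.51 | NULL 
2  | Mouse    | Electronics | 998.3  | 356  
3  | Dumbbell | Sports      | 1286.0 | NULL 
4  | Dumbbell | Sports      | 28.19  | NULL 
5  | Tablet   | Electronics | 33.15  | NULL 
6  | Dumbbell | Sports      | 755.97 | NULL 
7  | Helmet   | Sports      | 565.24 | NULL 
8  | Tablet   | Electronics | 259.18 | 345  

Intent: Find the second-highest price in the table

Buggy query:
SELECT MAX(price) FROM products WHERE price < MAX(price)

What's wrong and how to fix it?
Bug: The inner MAX is an aggregate inside WHERE, which is not allowed

Fix: Put the inner MAX in a scalar subquery

Corrected query:
SELECT MAX(price) FROM products WHERE price < (SELECT MAX(price) FROM products)

Result:
MAX(price)
----------
998.3     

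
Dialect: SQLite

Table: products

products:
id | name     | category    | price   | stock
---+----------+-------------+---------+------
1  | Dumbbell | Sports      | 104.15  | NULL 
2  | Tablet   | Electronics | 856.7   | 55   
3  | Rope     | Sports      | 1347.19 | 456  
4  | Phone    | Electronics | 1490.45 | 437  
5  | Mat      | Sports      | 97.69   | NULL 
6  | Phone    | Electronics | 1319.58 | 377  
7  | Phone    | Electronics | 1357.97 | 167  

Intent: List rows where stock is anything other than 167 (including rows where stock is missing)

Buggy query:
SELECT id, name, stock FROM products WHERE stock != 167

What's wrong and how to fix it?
Bug: 'stock != 167' is unknown when stock is NULL, so NULL rows are silently excluded

Fix: Add an explicit OR stock IS NULL to include the missing-value rows

Corrected query:
SELECT id, name, stock FROM products WHERE stock != 167 OR stock IS NULL

Result:
id | name     | stock
---+----------+------
1  | Dumbbell | NULL 
2  | Tablet   | 55   
3  | Rope     | 456  
4  | Phone    | 437  
5  | Mat      | NULL 
6  | Phone    | 377  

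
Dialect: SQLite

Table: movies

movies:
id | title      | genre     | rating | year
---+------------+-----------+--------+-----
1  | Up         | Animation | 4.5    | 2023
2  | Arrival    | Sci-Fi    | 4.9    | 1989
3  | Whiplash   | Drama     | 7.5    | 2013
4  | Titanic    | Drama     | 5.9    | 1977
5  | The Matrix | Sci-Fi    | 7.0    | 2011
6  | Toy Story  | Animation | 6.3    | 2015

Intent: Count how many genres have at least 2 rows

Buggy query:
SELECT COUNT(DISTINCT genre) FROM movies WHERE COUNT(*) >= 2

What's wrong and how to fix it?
Bug: COUNT(*) cannot appear in WHERE; the per-group count doesn't exist yet

Fix: Group first with HAVING COUNT(*) >= 2, then COUNT the resulting groups

Corrected query:
SELECT COUNT(*) FROM (SELECT genre FROM movies GROUP BY genre HAVING COUNT(*) >= 2)

Result:
COUNT(*)
--------
3       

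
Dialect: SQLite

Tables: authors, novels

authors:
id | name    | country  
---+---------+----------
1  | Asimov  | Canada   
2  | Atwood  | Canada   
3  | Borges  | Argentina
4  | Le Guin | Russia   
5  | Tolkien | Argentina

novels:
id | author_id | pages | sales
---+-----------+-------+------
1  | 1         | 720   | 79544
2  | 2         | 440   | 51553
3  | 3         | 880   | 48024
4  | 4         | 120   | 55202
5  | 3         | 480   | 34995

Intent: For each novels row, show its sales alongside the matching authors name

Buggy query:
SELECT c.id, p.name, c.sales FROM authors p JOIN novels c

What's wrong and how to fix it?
Bug: JOIN with no ON clause produces a cartesian product; every novels row pairs with every authors row

Fix: Add ON c.author_id = p.id to the JOIN

Corrected query:
SELECT c.id, p.name, c.sales FROM authors p JOIN novels c ON c.author_id = p.id

Result:
id | name    | sales
---+---------+------
1  | Asimov  | 79544
2  | Atwood  | 51553
3  | Borges  | 48024
4  | Le Guin | 55202
5  | Borges  | 34995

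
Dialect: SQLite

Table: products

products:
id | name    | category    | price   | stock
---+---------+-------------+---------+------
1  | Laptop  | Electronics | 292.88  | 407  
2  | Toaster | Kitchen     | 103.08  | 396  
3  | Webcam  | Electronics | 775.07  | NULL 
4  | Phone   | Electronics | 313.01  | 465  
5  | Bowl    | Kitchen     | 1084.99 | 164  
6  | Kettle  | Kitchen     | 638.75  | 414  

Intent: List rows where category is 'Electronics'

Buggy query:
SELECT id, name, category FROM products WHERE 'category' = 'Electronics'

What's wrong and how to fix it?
Bug: 'category' in single quotes is a string literal, not the column; the comparison is literal-vs-literal and never true

Fix: Remove the quotes around the column name (or use double quotes for an identifier)

Corrected query:
SELECT id, name, category FROM products WHERE category = 'Electronics'

Result:
id | name   | category   
---+--------+------------
1  | Laptop | Electronics
3  | Webcam | Electronics
4  | Phone  | Electronics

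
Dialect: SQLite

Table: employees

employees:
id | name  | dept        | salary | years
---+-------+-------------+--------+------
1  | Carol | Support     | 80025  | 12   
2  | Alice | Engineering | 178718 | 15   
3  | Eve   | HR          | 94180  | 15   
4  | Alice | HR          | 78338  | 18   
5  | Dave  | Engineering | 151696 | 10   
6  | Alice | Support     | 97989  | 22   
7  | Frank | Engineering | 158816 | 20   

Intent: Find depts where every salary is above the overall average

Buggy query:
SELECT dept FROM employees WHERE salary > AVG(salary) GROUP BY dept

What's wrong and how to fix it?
Bug: WHERE evaluates per row before aggregation, so AVG() is unavailable

Fix: Use a subquery for AVG and a HAVING MIN(...) filter so the condition holds for every row in the group

Corrected query:
SELECT dept FROM employees GROUP BY dept HAVING MIN(salary) > (SELECT AVG(salary) FROM employees)

Result:
dept       
-----------
Engineering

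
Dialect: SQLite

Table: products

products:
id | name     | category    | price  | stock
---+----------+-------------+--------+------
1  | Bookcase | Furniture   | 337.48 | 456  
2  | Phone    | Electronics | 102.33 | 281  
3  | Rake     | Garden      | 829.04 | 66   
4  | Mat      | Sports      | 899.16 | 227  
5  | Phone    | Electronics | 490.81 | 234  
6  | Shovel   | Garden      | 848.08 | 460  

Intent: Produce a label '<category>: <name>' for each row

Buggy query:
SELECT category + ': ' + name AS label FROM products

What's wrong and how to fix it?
Bug: '+' is numeric addition; on text columns SQLite converts them to 0 instead of concatenating

Fix: Replace + with || to concatenate text

Corrected query:
SELECT category || ': ' || name AS label FROM products

Result:
label              
-------------------
Furniture: Bookcase
Electronics: Phone 
Garden: Rake       
Sports: Mat        
Electronics: Phone 
Garden: Shovel     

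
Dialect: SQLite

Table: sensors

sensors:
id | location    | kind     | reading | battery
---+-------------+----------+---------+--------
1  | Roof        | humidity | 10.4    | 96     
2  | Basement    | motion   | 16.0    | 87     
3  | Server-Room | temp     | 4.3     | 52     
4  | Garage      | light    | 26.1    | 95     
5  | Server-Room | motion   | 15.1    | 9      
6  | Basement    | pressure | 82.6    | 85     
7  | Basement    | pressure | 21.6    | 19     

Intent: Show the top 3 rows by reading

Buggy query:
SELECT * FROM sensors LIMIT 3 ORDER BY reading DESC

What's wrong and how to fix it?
Bug: ORDER BY cannot follow LIMIT; LIMIT is the final clause

Fix: Swap the clauses: ORDER BY first, then LIMIT

Corrected query:
SELECT * FROM sensors ORDER BY reading DESC LIMIT 3

Result:
id | location | kind     | reading | battery
---+----------+----------+---------+--------
6  | Basement | pressure | 82.6    | 85     
4  | Garage   | light    | 26.1    | 95     
7  | Basement | pressure | 21.6    | 19     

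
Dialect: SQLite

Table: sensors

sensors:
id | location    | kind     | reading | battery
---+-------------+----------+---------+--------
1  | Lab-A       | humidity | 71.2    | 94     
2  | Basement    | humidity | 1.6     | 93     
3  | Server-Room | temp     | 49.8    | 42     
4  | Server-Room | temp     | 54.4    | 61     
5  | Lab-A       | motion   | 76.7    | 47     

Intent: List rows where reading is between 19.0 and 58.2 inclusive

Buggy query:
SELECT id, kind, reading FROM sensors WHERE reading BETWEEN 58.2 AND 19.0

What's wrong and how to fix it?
Bug: The bounds are reversed; BETWEEN a AND b requires a <= b to match anything

Fix: Write BETWEEN 19.0 AND 58.2

Corrected query:
SELECT id, kind, reading FROM sensors WHERE reading BETWEEN 19.0 AND 58.2

Result:
id | kind | reading
---+------+--------
3  | temp | 49.8   
4  | temp | 54.4   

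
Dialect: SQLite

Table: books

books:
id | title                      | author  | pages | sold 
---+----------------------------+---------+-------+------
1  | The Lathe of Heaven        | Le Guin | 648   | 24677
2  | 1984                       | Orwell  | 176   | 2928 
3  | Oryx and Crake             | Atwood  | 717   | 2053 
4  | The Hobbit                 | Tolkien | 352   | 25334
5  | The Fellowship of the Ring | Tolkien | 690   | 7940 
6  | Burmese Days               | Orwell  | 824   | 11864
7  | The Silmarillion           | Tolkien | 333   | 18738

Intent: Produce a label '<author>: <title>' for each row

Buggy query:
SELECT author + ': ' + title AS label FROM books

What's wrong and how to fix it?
Bug: '+' is numeric addition; on text columns SQLite converts them to 0 instead of concatenating

Fix: Use the || operator for string concatenation

Corrected query:
SELECT author || ': ' || title AS label FROM books

Result:
label                              
-----------------------------------
Le Guin: The Lathe of Heaven       
Orwell: 1984                       
Atwood: Oryx and Crake             
Tolkien: The Hobbit                
Tolkien: The Fellowship of the Ring
Orwell: Burmese Days               
Tolkien: The Silmarillion          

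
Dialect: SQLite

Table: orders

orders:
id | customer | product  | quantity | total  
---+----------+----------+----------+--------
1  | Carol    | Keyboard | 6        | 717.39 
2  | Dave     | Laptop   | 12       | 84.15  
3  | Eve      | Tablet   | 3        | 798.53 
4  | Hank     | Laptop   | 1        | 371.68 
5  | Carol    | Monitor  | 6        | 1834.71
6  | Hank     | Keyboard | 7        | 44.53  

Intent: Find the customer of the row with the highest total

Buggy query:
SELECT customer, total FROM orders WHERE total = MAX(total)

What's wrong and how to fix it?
Bug: MAX(total) is an aggregate and cannot be used directly in WHERE

Fix: Wrap MAX in a scalar subquery so WHERE compares against a single value

Corrected query:
SELECT customer, total FROM orders WHERE total = (SELECT MAX(total) FROM orders)

Result:
customer | total  
---------+--------
Carol    | 1834.71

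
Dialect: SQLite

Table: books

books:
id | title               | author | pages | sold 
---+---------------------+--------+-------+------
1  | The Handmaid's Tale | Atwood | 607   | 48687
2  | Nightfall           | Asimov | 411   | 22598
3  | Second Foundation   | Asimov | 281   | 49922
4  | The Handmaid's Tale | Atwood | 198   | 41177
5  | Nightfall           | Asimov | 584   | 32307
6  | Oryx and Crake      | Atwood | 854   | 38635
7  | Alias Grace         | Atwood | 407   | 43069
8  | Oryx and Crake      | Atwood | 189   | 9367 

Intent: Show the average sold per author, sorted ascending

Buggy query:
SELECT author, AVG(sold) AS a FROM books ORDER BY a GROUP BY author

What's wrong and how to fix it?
Bug: GROUP BY must precede ORDER BY

Fix: Reorder: SELECT … FROM … GROUP BY … ORDER BY …

Corrected query:
SELECT author, AVG(sold) AS a FROM books GROUP BY author ORDER BY a

Result:
author | a           
-------+-------------
Asimov | 34942.333333
Atwood | 36187       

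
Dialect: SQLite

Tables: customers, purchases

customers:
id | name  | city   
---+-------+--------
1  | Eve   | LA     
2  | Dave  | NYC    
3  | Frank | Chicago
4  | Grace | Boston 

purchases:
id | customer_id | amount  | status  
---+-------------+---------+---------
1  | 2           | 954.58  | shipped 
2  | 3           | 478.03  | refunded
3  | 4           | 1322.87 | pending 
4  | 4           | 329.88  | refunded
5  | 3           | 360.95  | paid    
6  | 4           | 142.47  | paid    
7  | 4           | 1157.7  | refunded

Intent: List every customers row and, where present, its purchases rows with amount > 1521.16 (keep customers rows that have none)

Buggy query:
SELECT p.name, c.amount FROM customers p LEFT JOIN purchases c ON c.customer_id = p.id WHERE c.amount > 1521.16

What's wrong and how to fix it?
Bug: A WHERE condition on the right-hand table after LEFT JOIN drops unmatched parents

Fix: Put 'c.amount > 1521.16' in the JOIN's ON clause instead of WHERE

Corrected query:
SELECT p.name, c.amount FROM customers p LEFT JOIN purchases c ON c.customer_id = p.id AND c.amount > 1521.16

Result:
name  | amount
------+-------
Eve   | NULL  
Dave  | NULL  
Frank | NULL  
Grace | NULL  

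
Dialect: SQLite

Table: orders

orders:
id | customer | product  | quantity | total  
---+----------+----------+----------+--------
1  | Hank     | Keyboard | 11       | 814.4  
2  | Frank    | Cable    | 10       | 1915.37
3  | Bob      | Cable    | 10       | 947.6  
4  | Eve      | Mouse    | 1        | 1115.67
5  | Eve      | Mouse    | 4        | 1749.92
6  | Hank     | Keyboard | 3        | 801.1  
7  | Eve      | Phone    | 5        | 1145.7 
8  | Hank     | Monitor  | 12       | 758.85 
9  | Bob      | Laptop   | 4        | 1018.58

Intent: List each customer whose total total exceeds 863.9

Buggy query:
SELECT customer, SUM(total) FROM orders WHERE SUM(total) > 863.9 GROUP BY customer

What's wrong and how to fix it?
Bug: Aggregate functions cannot appear in a WHERE clause

Fix: Use HAVING (which filters groups after aggregation) instead of WHERE

Corrected query:
SELECT customer, SUM(total) FROM orders GROUP BY customer HAVING SUM(total) > 863.9

Result:
customer | SUM(total)
---------+-----------
Bob      | 1966.18   
Eve      | 4011.29   
Frank    | 1915.37   
Hank     | 2374.35   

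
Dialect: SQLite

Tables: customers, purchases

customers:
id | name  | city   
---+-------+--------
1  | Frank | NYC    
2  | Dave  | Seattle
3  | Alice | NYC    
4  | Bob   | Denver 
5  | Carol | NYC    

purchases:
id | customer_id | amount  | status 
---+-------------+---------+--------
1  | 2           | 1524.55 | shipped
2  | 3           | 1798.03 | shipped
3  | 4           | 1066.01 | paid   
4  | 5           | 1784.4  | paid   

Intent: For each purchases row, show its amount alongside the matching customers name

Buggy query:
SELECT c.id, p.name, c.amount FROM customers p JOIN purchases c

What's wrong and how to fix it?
Bug: Missing join condition: each purchases row is matched to all customers rows instead of just its own

Fix: Add ON c.customer_id = p.id to the JOIN

Corrected query:
SELECT c.id, p.name, c.amount FROM customers p JOIN purchases c ON c.customer_id = p.id

Result:
id | name  | amount 
---+-------+--------
1  | Dave  | 1524.55
2  | Alice | 1798.03
3  | Bob   | 1066.01
4  | Carol | 1784.4 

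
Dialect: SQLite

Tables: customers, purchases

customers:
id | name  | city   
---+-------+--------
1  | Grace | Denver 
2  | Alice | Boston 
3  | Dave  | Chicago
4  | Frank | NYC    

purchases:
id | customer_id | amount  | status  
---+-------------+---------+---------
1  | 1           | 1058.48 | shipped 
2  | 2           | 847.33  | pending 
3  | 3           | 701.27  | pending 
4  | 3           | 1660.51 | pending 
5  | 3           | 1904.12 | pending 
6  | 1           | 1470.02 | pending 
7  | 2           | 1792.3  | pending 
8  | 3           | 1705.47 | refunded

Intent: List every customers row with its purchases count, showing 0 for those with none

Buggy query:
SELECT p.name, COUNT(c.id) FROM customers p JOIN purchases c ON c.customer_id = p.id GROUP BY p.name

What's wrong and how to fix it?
Bug: INNER JOIN drops customers rows that have no matching purchases rows

Fix: Switch to LEFT JOIN to retain unmatched parent rows

Corrected query:
SELECT p.name, COUNT(c.id) FROM customers p LEFT JOIN purchases c ON c.customer_id = p.id GROUP BY p.name

Result:
name  | COUNT(c.id)
------+------------
Alice | 2          
Dave  | 4          
Frank | 0          
Grace | 2          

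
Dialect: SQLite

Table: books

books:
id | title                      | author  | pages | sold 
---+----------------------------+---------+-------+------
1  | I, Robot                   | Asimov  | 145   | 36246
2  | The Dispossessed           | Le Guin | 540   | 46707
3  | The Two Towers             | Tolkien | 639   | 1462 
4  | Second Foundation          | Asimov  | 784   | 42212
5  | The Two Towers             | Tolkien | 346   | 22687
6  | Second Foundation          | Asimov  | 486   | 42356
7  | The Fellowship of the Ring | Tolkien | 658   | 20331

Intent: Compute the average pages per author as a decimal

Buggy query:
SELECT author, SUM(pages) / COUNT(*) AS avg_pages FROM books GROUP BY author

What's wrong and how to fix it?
Bug: SUM(pages) and COUNT(*) are both integers; the division truncates the fractional part

Fix: Cast one side to REAL so the division keeps the fractional part

Corrected query:
SELECT author, SUM(pages) * 1.0 / COUNT(*) AS avg_pages FROM books GROUP BY author

Result:
author  | avg_pages 
--------+-----------
Asimov  | 471.666667
Le Guin | 540       
Tolkien | 547.666667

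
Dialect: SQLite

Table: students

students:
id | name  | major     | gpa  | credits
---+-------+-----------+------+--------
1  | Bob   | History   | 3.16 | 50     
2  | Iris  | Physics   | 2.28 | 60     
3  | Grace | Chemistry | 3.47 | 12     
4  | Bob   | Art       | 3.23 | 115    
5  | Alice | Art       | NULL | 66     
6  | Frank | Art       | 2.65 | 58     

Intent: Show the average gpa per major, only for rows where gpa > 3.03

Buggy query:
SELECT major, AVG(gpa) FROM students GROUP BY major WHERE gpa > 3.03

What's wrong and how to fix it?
Bug: Row-level WHERE must come before GROUP BY in the clause order

Fix: Place WHERE between FROM and GROUP BY

Corrected query:
SELECT major, AVG(gpa) FROM students WHERE gpa > 3.03 GROUP BY major

Result:
major     | AVG(gpa)
----------+---------
Art       | 3.23    
Chemistry | 3.47    
History   | 3.16    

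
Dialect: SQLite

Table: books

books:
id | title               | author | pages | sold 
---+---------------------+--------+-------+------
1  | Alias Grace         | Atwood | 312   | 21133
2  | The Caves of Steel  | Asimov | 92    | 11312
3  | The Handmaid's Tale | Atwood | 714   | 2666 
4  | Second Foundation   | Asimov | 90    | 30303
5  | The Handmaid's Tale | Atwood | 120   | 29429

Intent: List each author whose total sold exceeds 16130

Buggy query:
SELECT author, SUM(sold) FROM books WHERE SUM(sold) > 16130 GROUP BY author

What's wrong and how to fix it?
Bug: WHERE runs before GROUP BY, so aggregates aren't available there

Fix: Use HAVING (which filters groups after aggregation) instead of WHERE

Corrected query:
SELECT author, SUM(sold) FROM books GROUP BY author HAVING SUM(sold) > 16130

Result:
author | SUM(sold)
-------+----------
Asimov | 41615    
Atwood | 53228    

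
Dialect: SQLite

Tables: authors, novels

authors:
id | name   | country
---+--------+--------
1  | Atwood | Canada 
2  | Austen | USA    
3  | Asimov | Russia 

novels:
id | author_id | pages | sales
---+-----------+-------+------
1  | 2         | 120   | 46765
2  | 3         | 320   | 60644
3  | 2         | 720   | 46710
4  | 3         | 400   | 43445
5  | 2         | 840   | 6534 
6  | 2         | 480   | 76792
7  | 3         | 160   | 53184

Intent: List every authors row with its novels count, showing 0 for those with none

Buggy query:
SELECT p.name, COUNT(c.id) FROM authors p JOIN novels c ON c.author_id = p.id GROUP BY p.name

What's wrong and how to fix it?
Bug: INNER JOIN drops authors rows that have no matching novels rows

Fix: Use LEFT JOIN so parents without children still appear (COUNT(c.id) gives 0)

Corrected query:
SELECT p.name, COUNT(c.id) FROM authors p LEFT JOIN novels c ON c.author_id = p.id GROUP BY p.name

Result:
name   | COUNT(c.id)
-------+------------
Asimov | 3          
Atwood | 0          
Austen | 4          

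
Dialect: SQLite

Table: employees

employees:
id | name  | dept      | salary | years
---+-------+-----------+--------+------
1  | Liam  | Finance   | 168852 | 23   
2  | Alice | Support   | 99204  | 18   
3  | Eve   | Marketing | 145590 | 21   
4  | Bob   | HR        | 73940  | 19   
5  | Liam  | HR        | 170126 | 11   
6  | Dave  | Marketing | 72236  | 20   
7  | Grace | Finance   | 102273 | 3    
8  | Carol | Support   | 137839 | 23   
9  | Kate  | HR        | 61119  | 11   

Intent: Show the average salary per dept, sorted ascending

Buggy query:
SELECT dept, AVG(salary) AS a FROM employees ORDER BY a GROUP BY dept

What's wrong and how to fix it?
Bug: GROUP BY must precede ORDER BY

Fix: Reorder: SELECT … FROM … GROUP BY … ORDER BY …

Corrected query:
SELECT dept, AVG(salary) AS a FROM employees GROUP BY dept ORDER BY a

Result:
dept      | a            
----------+--------------
HR        | 101728.333333
Marketing | 108913       
Support   | 118521.5     
Finance   | 135562.5     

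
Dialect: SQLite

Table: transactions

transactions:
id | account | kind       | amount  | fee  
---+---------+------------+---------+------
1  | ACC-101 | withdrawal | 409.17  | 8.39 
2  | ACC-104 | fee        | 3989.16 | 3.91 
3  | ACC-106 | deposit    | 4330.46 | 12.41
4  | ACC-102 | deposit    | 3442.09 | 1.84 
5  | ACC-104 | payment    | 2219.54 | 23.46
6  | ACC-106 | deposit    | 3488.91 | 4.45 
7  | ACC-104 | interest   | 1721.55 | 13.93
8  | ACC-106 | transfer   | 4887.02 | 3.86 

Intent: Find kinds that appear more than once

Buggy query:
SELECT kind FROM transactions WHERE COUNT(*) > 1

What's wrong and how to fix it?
Bug: COUNT(*) is an aggregate and cannot be used in WHERE

Fix: Group first, then use HAVING for the count condition

Corrected query:
SELECT kind FROM transactions GROUP BY kind HAVING COUNT(*) > 1

Result:
kind   
-------
deposit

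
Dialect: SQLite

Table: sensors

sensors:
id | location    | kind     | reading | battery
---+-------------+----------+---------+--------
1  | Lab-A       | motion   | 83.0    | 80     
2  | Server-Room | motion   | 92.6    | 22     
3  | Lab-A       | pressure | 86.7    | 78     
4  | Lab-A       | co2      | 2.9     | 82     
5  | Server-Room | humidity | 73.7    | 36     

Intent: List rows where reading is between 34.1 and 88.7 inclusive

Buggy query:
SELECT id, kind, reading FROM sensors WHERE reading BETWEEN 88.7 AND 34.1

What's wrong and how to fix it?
Bug: The bounds are reversed; BETWEEN a AND b requires a <= b to match anything

Fix: Swap the bounds so the smaller value comes first

Corrected query:
SELECT id, kind, reading FROM sensors WHERE reading BETWEEN 34.1 AND 88.7

Result:
id | kind     | reading
---+----------+--------
1  | motion   | 83     
3  | pressure | 86.7   
5  | humidity | 73.7   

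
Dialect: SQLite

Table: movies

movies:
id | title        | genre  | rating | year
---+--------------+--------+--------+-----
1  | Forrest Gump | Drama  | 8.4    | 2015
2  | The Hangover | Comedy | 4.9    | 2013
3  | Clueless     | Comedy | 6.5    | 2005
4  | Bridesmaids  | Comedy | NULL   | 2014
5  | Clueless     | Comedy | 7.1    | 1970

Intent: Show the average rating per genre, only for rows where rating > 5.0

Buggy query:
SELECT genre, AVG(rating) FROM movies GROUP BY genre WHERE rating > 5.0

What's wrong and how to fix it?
Bug: Row-level WHERE must come before GROUP BY in the clause order

Fix: Move the WHERE clause before GROUP BY

Corrected query:
SELECT genre, AVG(rating) FROM movies WHERE rating > 5.0 GROUP BY genre

Result:
genre  | AVG(rating)
-------+------------
Comedy | 6.8        
Drama  | 8.4        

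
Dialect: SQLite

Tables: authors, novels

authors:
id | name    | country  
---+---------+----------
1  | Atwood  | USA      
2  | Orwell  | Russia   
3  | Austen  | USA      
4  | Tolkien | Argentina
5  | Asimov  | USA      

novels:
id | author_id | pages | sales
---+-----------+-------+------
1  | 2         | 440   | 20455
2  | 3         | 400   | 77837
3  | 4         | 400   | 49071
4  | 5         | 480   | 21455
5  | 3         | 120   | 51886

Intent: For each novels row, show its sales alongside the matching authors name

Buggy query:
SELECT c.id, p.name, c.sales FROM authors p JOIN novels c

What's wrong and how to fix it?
Bug: JOIN with no ON clause produces a cartesian product; every novels row pairs with every authors row

Fix: Specify the join condition linking the foreign key to the parent id

Corrected query:
SELECT c.id, p.name, c.sales FROM authors p JOIN novels c ON c.author_id = p.id

Result:
id | name    | sales
---+---------+------
1  | Orwell  | 20455
2  | Austen  | 77837
3  | Tolkien | 49071
4  | Asimov  | 21455
5  | Austen  | 51886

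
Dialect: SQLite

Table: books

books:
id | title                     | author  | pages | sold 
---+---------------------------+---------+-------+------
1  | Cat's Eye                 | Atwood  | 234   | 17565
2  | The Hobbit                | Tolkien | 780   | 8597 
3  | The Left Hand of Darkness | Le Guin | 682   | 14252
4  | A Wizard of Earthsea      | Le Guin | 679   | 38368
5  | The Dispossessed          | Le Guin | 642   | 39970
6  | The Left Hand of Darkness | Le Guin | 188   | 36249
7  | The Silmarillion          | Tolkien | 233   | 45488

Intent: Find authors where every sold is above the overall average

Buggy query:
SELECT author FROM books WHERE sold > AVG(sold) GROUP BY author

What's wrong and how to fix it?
Bug: AVG() is an aggregate; it can't sit directly in WHERE

Fix: Use a subquery for AVG and a HAVING MIN(...) filter so the condition holds for every row in the group

Corrected query:
SELECT author FROM books GROUP BY author HAVING MIN(sold) > (SELECT AVG(sold) FROM books)

Result:
(no rows)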